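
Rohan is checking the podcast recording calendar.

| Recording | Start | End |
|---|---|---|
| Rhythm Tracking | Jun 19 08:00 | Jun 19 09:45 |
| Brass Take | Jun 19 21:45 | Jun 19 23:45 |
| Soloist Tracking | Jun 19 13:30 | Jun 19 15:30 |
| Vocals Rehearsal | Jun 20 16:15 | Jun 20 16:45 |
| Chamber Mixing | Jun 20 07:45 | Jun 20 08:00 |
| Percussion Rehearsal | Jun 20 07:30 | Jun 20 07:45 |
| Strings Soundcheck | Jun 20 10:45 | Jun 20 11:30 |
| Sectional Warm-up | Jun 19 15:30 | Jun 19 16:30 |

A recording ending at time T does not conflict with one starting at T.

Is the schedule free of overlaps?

Two intervals overlap when each starts before the other ends.
Sorted by start: Rhythm Tracking, Soloist Tracking, Sectional Warm-up, Brass Take, Percussion Rehearsal, Chamber Mixing, Strings Soundcheck, Vocals Rehearsal.
Soloist Tracking starts after Rhythm Tracking ends, so nothing later overlaps Rhythm Tracking either.
Sectional Warm-up starts exactly when Soloist Tracking ends (back-to-back, no overlap), so nothing later overlaps Soloist Tracking either.
Brass Take starts after Sectional Warm-up ends, so nothing later overlaps Sectional Warm-up either.
Percussion Rehearsal starts after Brass Take ends, so nothing later overlaps Brass Take either.
Chamber Mixing starts exactly when Percussion Rehearsal ends (back-to-back, no overlap), so nothing later overlaps Percussion Rehearsal either.
Strings Soundcheck starts after Chamber Mixing ends, so nothing later overlaps Chamber Mixing either.
Vocals Rehearsal starts after Strings Soundcheck ends.
Every pair is clear; the schedule has no overlaps.

Yes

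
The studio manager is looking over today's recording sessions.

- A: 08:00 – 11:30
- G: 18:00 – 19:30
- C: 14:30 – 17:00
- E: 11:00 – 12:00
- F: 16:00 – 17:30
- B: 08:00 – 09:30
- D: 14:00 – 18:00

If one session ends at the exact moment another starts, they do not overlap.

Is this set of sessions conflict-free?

No

Two intervals overlap when each starts before the other ends.
Sorted by start: A, B, E, D, C, F, G.
B starts before A ends → A and B overlap.
That's a conflict, so the schedule is not conflict-free.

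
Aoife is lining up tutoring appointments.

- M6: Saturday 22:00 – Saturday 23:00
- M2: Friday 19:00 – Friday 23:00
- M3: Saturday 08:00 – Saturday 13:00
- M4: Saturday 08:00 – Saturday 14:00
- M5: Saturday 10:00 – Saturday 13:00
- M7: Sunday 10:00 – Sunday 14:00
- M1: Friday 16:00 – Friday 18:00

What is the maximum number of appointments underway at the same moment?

Walk through starts and ends in time order (an end at T is processed before a start at T):
Friday 16:00 start M1 → 1
Friday 18:00 end M1 → 0
Friday 19:00 start M2 → 1
Friday 23:00 end M2 → 0
Saturday 08:00 start M3 → 1
Saturday 08:00 start M4 → 2
Saturday 10:00 start M5 → 3
Saturday 13:00 end M3 → 2
Saturday 13:00 end M5 → 1
Saturday 14:00 end M4 → 0
Saturday 22:00 start M6 → 1
Saturday 23:00 end M6 → 0
Sunday 10:00 start M7 → 1
Sunday 14:00 end M7 → 0
Peak is 3, at Saturday 10:00 (M3, M4, M5).

3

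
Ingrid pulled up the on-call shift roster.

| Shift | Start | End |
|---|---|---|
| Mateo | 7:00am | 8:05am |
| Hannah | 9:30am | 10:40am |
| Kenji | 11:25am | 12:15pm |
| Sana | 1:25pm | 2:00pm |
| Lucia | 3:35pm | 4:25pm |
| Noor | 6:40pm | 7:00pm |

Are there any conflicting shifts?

Sorted by start: Mateo, Hannah, Kenji, Sana, Lucia, Noor.
Hannah starts after Mateo ends, so Mateo has no further overlaps.
Kenji starts after Hannah ends, so Hannah has no further overlaps.
Sana starts after Kenji ends, so Kenji has no further overlaps.
Lucia starts after Sana ends, so Sana has no further overlaps.
Noor starts after Lucia ends.
Every pair is clear; the schedule has no overlaps.

No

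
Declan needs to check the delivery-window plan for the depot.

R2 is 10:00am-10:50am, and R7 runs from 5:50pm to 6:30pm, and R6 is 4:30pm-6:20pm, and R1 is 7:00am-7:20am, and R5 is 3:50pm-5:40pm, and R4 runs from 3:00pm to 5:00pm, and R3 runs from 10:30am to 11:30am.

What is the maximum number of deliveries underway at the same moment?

3

Sort all start/end points and keep a running count:
7:00am start R1 → 1
7:20am end R1 → 0
10:00am start R2 → 1
10:30am start R3 → 2
10:50am end R2 → 1
11:30am end R3 → 0
3:00pm start R4 → 1
3:50pm start R5 → 2
4:30pm start R6 → 3
5:00pm end R4 → 2
5:40pm end R5 → 1
5:50pm start R7 → 2
6:20pm end R6 → 1
6:30pm end R7 → 0
Peak is 3, at 4:30pm (R4, R5, R6).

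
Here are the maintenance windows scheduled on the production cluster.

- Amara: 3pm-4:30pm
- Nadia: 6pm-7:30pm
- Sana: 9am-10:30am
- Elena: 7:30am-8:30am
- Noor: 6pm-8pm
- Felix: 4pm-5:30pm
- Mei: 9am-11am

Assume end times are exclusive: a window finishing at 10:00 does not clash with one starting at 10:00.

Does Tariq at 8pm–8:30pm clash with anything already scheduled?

No — it doesn't clash with anything

Elena: ends 8:30am at or before Tariq starts 8pm → clear.
Sana: ends 10:30am at or before Tariq starts 8pm → clear.
Mei: ends 11am at or before Tariq starts 8pm → clear.
Amara: ends 4:30pm at or before Tariq starts 8pm → clear.
Felix: ends 5:30pm at or before Tariq starts 8pm → clear.
Nadia: ends 7:30pm at or before Tariq starts 8pm → clear.
Noor: ends 8pm at or before Tariq starts 8pm → clear.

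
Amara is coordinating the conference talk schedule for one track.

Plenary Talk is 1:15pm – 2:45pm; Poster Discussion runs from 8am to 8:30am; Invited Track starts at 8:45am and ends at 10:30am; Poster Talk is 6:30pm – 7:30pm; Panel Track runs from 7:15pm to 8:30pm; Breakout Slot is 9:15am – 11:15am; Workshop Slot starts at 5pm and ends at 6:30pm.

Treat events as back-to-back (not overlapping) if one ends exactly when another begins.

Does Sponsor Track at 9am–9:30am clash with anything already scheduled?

Poster Discussion: ends 8:30am at or before Sponsor Track starts 9am → clear.
Invited Track: starts 8:45am before Sponsor Track ends 9:30am, and ends 10:30am after Sponsor Track starts 9am → overlap.
Breakout Slot: starts 9:15am before Sponsor Track ends 9:30am, and ends 11:15am after Sponsor Track starts 9am → overlap.
Plenary Talk: starts 1:15pm at or after Sponsor Track ends 9:30am → clear.
Workshop Slot: starts 5pm at or after Sponsor Track ends 9:30am → clear.
Poster Talk: starts 6:30pm at or after Sponsor Track ends 9:30am → clear.
Panel Track: starts 7:15pm at or after Sponsor Track ends 9:30am → clear.
Sponsor Track overlaps Invited Track, Breakout Slot.

Yes — it overlaps Breakout Slot, Invited Track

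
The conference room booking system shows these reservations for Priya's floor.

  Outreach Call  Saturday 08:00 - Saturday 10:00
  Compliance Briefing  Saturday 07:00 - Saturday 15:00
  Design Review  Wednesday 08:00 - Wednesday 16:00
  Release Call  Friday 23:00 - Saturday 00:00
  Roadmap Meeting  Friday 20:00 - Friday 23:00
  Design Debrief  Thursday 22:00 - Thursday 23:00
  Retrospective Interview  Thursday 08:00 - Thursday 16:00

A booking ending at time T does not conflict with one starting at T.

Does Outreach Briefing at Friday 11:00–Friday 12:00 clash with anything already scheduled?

Design Review: ends Wednesday 16:00 at or before Outreach Briefing starts Friday 11:00 → clear.
Retrospective Interview: ends Thursday 16:00 at or before Outreach Briefing starts Friday 11:00 → clear.
Design Debrief: ends Thursday 23:00 at or before Outreach Briefing starts Friday 11:00 → clear.
Roadmap Meeting: starts Friday 20:00 at or after Outreach Briefing ends Friday 12:00 → clear.
Release Call: starts Friday 23:00 at or after Outreach Briefing ends Friday 12:00 → clear.
Compliance Briefing: starts Saturday 07:00 at or after Outreach Briefing ends Friday 12:00 → clear.
Outreach Call: starts Saturday 08:00 at or after Outreach Briefing ends Friday 12:00 → clear.

No — it doesn't clash with anything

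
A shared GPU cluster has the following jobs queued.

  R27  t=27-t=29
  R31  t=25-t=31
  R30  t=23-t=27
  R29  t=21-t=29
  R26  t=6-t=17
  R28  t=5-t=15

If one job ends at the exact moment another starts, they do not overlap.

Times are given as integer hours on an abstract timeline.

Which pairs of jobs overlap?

Sorted by start: R28, R26, R29, R30, R31, R27.
R26 starts before R28 ends → R28 and R26 overlap.
R29 starts after R28 ends, so nothing later overlaps R28 either.
R29 starts after R26 ends, so nothing later overlaps R26 either.
R30 starts before R29 ends → R29 and R30 overlap.
R31 starts before R29 ends → R29 and R31 overlap.
R27 starts before R29 ends → R29 and R27 overlap.
R31 starts before R30 ends → R30 and R31 overlap.
R27 starts exactly when R30 ends (back-to-back, no overlap).
R27 starts before R31 ends → R31 and R27 overlap.

R26 & R28, R27 & R29, R27 & R31, R29 & R30, R29 & R31, R30 & R31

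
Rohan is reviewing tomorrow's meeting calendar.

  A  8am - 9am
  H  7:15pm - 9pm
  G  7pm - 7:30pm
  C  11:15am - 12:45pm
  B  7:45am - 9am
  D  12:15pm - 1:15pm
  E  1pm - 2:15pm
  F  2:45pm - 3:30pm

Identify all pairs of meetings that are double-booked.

A & B, C & D, D & E, G & H

Sorted by start: B, A, C, D, E, F, G, H.
A starts before B ends → B and A overlap.
C starts after B ends, so nothing later overlaps B either.
C starts after A ends, so nothing later overlaps A either.
D starts before C ends → C and D overlap.
E starts after C ends, so nothing later overlaps C either.
E starts before D ends → D and E overlap.
F starts after D ends, so nothing later overlaps D either.
F starts after E ends, so nothing later overlaps E either.
G starts after F ends, so nothing later overlaps F either.
H starts before G ends → G and H overlap.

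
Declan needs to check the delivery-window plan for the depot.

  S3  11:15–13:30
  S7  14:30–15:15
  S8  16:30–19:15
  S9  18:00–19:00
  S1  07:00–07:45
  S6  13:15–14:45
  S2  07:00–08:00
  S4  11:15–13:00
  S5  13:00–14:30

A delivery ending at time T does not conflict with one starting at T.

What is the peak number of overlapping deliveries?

Sweep the timeline, counting +1 at each start and −1 at each end (ends before starts at a tie):
07:00 start S1 → 1
07:00 start S2 → 2
07:45 end S1 → 1
08:00 end S2 → 0
11:15 start S3 → 1
11:15 start S4 → 2
13:00 end S4 → 1
13:00 start S5 → 2
13:15 start S6 → 3
13:30 end S3 → 2
14:30 end S5 → 1
14:30 start S7 → 2
14:45 end S6 → 1
15:15 end S7 → 0
16:30 start S8 → 1
18:00 start S9 → 2
19:00 end S9 → 1
19:15 end S8 → 0
Peak is 3, at 13:15 (S3, S5, S6).

3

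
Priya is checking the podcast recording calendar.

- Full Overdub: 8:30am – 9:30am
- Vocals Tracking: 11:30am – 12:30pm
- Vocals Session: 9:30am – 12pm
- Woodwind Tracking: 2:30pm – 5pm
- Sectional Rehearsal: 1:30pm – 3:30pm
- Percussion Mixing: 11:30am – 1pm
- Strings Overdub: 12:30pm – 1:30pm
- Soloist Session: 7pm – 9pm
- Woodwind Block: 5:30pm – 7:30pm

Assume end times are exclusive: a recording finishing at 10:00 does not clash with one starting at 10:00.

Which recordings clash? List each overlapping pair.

Sorted by start: Full Overdub, Vocals Session, Vocals Tracking, Percussion Mixing, Strings Overdub, Sectional Rehearsal, Woodwind Tracking, Woodwind Block, Soloist Session.
Vocals Session starts exactly when Full Overdub ends (back-to-back, no overlap); Full Overdub is clear from here.
Vocals Tracking starts before Vocals Session ends → Vocals Session and Vocals Tracking overlap.
Percussion Mixing starts before Vocals Session ends → Vocals Session and Percussion Mixing overlap.
Strings Overdub starts after Vocals Session ends; Vocals Session is clear from here.
Percussion Mixing starts before Vocals Tracking ends → Vocals Tracking and Percussion Mixing overlap.
Strings Overdub starts exactly when Vocals Tracking ends (back-to-back, no overlap); Vocals Tracking is clear from here.
Strings Overdub starts before Percussion Mixing ends → Percussion Mixing and Strings Overdub overlap.
Sectional Rehearsal starts after Percussion Mixing ends; Percussion Mixing is clear from here.
Sectional Rehearsal starts exactly when Strings Overdub ends (back-to-back, no overlap); Strings Overdub is clear from here.
Woodwind Tracking starts before Sectional Rehearsal ends → Sectional Rehearsal and Woodwind Tracking overlap.
Woodwind Block starts after Sectional Rehearsal ends; Sectional Rehearsal is clear from here.
Woodwind Block starts after Woodwind Tracking ends; Woodwind Tracking is clear from here.
Soloist Session starts before Woodwind Block ends → Woodwind Block and Soloist Session overlap.

Percussion Mixing & Strings Overdub, Percussion Mixing & Vocals Session, Percussion Mixing & Vocals Tracking, Sectional Rehearsal & Woodwind Tracking, Soloist Session & Woodwind Block, Vocals Session & Vocals Tracking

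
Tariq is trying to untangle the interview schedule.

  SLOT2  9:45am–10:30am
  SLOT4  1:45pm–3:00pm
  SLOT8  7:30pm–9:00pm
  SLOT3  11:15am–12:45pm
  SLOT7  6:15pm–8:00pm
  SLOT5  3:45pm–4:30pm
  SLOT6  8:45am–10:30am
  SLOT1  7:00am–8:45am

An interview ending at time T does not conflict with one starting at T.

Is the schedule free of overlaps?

No

Sorted by start: SLOT1, SLOT6, SLOT2, SLOT3, SLOT4, SLOT5, SLOT7, SLOT8.
SLOT6 starts exactly when SLOT1 ends (back-to-back, no overlap); SLOT1 is clear from here.
SLOT2 starts before SLOT6 ends → SLOT6 and SLOT2 overlap.
That's a conflict, so the schedule is not conflict-free.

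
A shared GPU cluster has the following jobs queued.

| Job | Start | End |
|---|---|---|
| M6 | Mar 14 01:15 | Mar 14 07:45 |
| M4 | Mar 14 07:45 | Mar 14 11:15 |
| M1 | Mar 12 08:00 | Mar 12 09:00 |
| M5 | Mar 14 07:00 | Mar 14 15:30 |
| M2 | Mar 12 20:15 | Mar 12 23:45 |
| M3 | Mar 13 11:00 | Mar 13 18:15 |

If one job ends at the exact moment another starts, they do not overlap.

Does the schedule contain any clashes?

Yes

Two intervals overlap when each starts before the other ends.
Sorted by start: M1, M2, M3, M6, M5, M4.
M2 starts after M1 ends, so nothing later overlaps M1 either.
M3 starts after M2 ends, so nothing later overlaps M2 either.
M6 starts after M3 ends, so nothing later overlaps M3 either.
M5 starts before M6 ends → M6 and M5 overlap.
That's a conflict, so the schedule is not conflict-free.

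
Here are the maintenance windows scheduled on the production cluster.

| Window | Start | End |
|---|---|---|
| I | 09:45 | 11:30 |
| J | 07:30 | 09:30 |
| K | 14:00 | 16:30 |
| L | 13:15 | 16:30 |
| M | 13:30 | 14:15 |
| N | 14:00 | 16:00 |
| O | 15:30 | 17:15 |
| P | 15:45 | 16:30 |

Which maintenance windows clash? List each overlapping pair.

Sorted by start: J, I, L, M, K, N, O, P.
I starts after J ends, so nothing later overlaps J either.
L starts after I ends, so nothing later overlaps I either.
M starts before L ends → L and M overlap.
K starts before L ends → L and K overlap.
N starts before L ends → L and N overlap.
O starts before L ends → L and O overlap.
P starts before L ends → L and P overlap.
K starts before M ends → M and K overlap.
N starts before M ends → M and N overlap.
O starts after M ends, so nothing later overlaps M either.
N starts before K ends → K and N overlap.
O starts before K ends → K and O overlap.
P starts before K ends → K and P overlap.
O starts before N ends → N and O overlap.
P starts before N ends → N and P overlap.
P starts before O ends → O and P overlap.

K & L, K & M, K & N, K & O, K & P, L & M, L & N, L & O, L & P, M & N, N & O, N & P, O & P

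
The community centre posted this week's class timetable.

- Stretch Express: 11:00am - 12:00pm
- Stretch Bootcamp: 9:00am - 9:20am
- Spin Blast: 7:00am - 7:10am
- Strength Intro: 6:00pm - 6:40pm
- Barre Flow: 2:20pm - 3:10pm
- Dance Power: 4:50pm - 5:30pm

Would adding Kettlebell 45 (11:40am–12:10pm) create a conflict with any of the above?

Yes — it overlaps Stretch Express

Spin Blast: ends 7:10am at or before Kettlebell 45 starts 11:40am → clear.
Stretch Bootcamp: ends 9:20am at or before Kettlebell 45 starts 11:40am → clear.
Stretch Express: starts 11:00am before Kettlebell 45 ends 12:10pm, and ends 12:00pm after Kettlebell 45 starts 11:40am → overlap.
Barre Flow: starts 2:20pm at or after Kettlebell 45 ends 12:10pm → clear.
Dance Power: starts 4:50pm at or after Kettlebell 45 ends 12:10pm → clear.
Strength Intro: starts 6:00pm at or after Kettlebell 45 ends 12:10pm → clear.
Kettlebell 45 overlaps Stretch Express.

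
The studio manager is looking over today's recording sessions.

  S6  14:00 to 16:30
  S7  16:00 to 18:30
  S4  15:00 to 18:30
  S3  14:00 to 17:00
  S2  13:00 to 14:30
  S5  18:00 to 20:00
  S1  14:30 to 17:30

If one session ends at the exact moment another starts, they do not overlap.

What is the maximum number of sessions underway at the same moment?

5

Sweep the timeline, counting +1 at each start and −1 at each end (ends before starts at a tie):
13:00 start S2 → 1
14:00 start S3 → 2
14:00 start S6 → 3
14:30 end S2 → 2
14:30 start S1 → 3
15:00 start S4 → 4
16:00 start S7 → 5
16:30 end S6 → 4
17:00 end S3 → 3
17:30 end S1 → 2
18:00 start S5 → 3
18:30 end S4 → 2
18:30 end S7 → 1
20:00 end S5 → 0
Peak is 5, at 16:00 (S1, S3, S4, S6, S7).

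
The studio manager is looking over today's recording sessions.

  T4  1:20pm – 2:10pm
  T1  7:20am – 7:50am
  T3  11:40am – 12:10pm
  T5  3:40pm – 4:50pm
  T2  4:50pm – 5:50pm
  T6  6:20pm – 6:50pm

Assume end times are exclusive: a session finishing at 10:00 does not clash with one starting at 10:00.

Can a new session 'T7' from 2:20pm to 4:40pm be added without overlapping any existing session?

T1: ends 7:50am at or before T7 starts 2:20pm → clear.
T3: ends 12:10pm at or before T7 starts 2:20pm → clear.
T4: ends 2:10pm at or before T7 starts 2:20pm → clear.
T5: starts 3:40pm before T7 ends 4:40pm, and ends 4:50pm after T7 starts 2:20pm → overlap.
T2: starts 4:50pm at or after T7 ends 4:40pm → clear.
T6: starts 6:20pm at or after T7 ends 4:40pm → clear.
T7 overlaps T5.

No — it overlaps T5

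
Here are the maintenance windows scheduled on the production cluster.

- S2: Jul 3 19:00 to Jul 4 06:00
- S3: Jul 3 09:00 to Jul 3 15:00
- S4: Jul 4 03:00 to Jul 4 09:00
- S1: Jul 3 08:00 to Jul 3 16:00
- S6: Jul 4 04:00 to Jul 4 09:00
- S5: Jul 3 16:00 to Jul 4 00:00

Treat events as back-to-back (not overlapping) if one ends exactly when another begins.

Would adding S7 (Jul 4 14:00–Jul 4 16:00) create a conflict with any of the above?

S1: ends Jul 3 16:00 at or before S7 starts Jul 4 14:00 → clear.
S3: ends Jul 3 15:00 at or before S7 starts Jul 4 14:00 → clear.
S5: ends Jul 4 00:00 at or before S7 starts Jul 4 14:00 → clear.
S2: ends Jul 4 06:00 at or before S7 starts Jul 4 14:00 → clear.
S4: ends Jul 4 09:00 at or before S7 starts Jul 4 14:00 → clear.
S6: ends Jul 4 09:00 at or before S7 starts Jul 4 14:00 → clear.

No — it doesn't clash with anything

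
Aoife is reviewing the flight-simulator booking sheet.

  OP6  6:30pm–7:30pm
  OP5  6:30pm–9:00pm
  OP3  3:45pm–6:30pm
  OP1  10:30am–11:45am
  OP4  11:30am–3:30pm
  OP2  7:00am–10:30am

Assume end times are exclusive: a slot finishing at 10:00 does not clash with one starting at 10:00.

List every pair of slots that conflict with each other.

Sorted by start: OP2, OP1, OP4, OP3, OP5, OP6.
OP1 starts exactly when OP2 ends (back-to-back, no overlap) — done with OP2.
OP4 starts before OP1 ends → OP1 and OP4 overlap.
OP3 starts after OP1 ends — done with OP1.
OP3 starts after OP4 ends — done with OP4.
OP5 starts exactly when OP3 ends (back-to-back, no overlap) — done with OP3.
OP6 starts before OP5 ends → OP5 and OP6 overlap.

OP1 & OP4, OP5 & OP6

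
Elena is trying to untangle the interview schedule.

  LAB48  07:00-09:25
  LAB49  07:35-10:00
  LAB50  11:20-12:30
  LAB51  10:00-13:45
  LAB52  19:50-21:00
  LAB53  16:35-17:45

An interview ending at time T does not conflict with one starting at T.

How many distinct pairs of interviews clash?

Sorted by start: LAB48, LAB49, LAB51, LAB50, LAB53, LAB52.
LAB49 starts before LAB48 ends → LAB48 and LAB49 overlap.
LAB51 starts after LAB48 ends, so nothing later overlaps LAB48 either.
LAB51 starts exactly when LAB49 ends (back-to-back, no overlap), so nothing later overlaps LAB49 either.
LAB50 starts before LAB51 ends → LAB51 and LAB50 overlap.
LAB53 starts after LAB51 ends, so nothing later overlaps LAB51 either.
LAB53 starts after LAB50 ends, so nothing later overlaps LAB50 either.
LAB52 starts after LAB53 ends.
Overlapping pairs: LAB48 & LAB49, LAB50 & LAB51 — 2 in total.

2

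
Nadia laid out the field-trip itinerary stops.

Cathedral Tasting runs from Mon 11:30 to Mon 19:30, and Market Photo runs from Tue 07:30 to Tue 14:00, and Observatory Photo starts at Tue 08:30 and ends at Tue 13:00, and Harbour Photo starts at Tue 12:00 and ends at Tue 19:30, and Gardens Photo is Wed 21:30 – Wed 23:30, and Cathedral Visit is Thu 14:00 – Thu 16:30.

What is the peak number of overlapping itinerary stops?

Sort all start/end points and keep a running count:
Mon 11:30 start Cathedral Tasting → 1
Mon 19:30 end Cathedral Tasting → 0
Tue 07:30 start Market Photo → 1
Tue 08:30 start Observatory Photo → 2
Tue 12:00 start Harbour Photo → 3
Tue 13:00 end Observatory Photo → 2
Tue 14:00 end Market Photo → 1
Tue 19:30 end Harbour Photo → 0
Wed 21:30 start Gardens Photo → 1
Wed 23:30 end Gardens Photo → 0
Thu 14:00 start Cathedral Visit → 1
Thu 16:30 end Cathedral Visit → 0
Peak is 3, at Tue 12:00 (Harbour Photo, Market Photo, Observatory Photo).

3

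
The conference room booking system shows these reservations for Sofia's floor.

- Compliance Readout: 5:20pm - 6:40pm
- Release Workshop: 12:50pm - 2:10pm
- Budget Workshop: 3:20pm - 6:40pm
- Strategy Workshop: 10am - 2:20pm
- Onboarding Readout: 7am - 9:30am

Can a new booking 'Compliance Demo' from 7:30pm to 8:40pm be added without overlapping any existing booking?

Yes — the slot is free

Onboarding Readout: ends 9:30am at or before Compliance Demo starts 7:30pm → clear.
Strategy Workshop: ends 2:20pm at or before Compliance Demo starts 7:30pm → clear.
Release Workshop: ends 2:10pm at or before Compliance Demo starts 7:30pm → clear.
Budget Workshop: ends 6:40pm at or before Compliance Demo starts 7:30pm → clear.
Compliance Readout: ends 6:40pm at or before Compliance Demo starts 7:30pm → clear.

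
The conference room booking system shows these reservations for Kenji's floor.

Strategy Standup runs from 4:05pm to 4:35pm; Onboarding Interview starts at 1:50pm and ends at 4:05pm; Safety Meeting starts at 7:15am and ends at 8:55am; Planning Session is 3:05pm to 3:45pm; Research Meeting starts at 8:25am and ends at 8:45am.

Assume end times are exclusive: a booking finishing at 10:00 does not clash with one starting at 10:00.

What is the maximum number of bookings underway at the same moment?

2

Walk through starts and ends in time order (an end at T is processed before a start at T):
7:15am start Safety Meeting → 1
8:25am start Research Meeting → 2
8:45am end Research Meeting → 1
8:55am end Safety Meeting → 0
1:50pm start Onboarding Interview → 1
3:05pm start Planning Session → 2
3:45pm end Planning Session → 1
4:05pm end Onboarding Interview → 0
4:05pm start Strategy Standup → 1
4:35pm end Strategy Standup → 0
Peak is 2, at 8:25am (Research Meeting, Safety Meeting).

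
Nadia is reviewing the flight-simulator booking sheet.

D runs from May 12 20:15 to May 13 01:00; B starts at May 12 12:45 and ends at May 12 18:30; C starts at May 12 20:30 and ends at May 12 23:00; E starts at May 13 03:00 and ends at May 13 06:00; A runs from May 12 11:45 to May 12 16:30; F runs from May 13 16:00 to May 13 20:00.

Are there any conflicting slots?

Check each pair: they overlap iff neither finishes before the other starts.
Sorted by start: A, B, D, C, E, F.
B starts before A ends → A and B overlap.
That's a conflict, so the schedule is not conflict-free.

Yes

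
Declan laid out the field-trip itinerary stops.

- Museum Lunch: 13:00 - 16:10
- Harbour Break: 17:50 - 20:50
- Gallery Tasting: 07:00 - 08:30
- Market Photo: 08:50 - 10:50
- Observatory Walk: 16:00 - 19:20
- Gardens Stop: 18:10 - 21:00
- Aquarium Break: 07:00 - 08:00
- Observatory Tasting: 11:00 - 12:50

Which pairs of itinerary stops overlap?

Sorted by start: Gallery Tasting, Aquarium Break, Market Photo, Observatory Tasting, Museum Lunch, Observatory Walk, Harbour Break, Gardens Stop.
Aquarium Break starts before Gallery Tasting ends → Gallery Tasting and Aquarium Break overlap.
Market Photo starts after Gallery Tasting ends, so nothing later overlaps Gallery Tasting either.
Market Photo starts after Aquarium Break ends, so nothing later overlaps Aquarium Break either.
Observatory Tasting starts after Market Photo ends, so nothing later overlaps Market Photo either.
Museum Lunch starts after Observatory Tasting ends, so nothing later overlaps Observatory Tasting either.
Observatory Walk starts before Museum Lunch ends → Museum Lunch and Observatory Walk overlap.
Harbour Break starts after Museum Lunch ends, so nothing later overlaps Museum Lunch either.
Harbour Break starts before Observatory Walk ends → Observatory Walk and Harbour Break overlap.
Gardens Stop starts before Observatory Walk ends → Observatory Walk and Gardens Stop overlap.
Gardens Stop starts before Harbour Break ends → Harbour Break and Gardens Stop overlap.

Aquarium Break & Gallery Tasting, Gardens Stop & Harbour Break, Gardens Stop & Observatory Walk, Harbour Break & Observatory Walk, Museum Lunch & Observatory Walk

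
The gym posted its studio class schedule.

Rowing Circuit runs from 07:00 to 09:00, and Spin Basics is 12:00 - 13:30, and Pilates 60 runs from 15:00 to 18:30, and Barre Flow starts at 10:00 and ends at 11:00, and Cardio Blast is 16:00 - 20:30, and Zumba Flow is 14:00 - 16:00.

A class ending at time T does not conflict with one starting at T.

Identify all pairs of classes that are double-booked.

Cardio Blast & Pilates 60, Pilates 60 & Zumba Flow

Sorted by start: Rowing Circuit, Barre Flow, Spin Basics, Zumba Flow, Pilates 60, Cardio Blast.
Barre Flow starts after Rowing Circuit ends — done with Rowing Circuit.
Spin Basics starts after Barre Flow ends — done with Barre Flow.
Zumba Flow starts after Spin Basics ends — done with Spin Basics.
Pilates 60 starts before Zumba Flow ends → Zumba Flow and Pilates 60 overlap.
Cardio Blast starts exactly when Zumba Flow ends (back-to-back, no overlap).
Cardio Blast starts before Pilates 60 ends → Pilates 60 and Cardio Blast overlap.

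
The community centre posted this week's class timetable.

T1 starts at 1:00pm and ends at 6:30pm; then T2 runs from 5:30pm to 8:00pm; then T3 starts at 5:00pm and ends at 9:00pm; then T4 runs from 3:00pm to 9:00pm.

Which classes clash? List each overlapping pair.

Sorted by start: T1, T4, T3, T2.
T4 starts before T1 ends → T1 and T4 overlap.
T3 starts before T1 ends → T1 and T3 overlap.
T2 starts before T1 ends → T1 and T2 overlap.
T3 starts before T4 ends → T4 and T3 overlap.
T2 starts before T4 ends → T4 and T2 overlap.
T2 starts before T3 ends → T3 and T2 overlap.

T1 & T2, T1 & T3, T1 & T4, T2 & T3, T2 & T4, T3 & T4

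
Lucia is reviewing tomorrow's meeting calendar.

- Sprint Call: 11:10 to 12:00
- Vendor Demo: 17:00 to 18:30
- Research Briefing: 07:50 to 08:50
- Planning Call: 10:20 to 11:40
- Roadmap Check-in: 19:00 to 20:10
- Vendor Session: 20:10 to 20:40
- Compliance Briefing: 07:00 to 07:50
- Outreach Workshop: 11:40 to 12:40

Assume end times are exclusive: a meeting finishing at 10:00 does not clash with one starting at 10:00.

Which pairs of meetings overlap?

Outreach Workshop & Sprint Call, Planning Call & Sprint Call

Sorted by start: Compliance Briefing, Research Briefing, Planning Call, Sprint Call, Outreach Workshop, Vendor Demo, Roadmap Check-in, Vendor Session.
Research Briefing starts exactly when Compliance Briefing ends (back-to-back, no overlap), so Compliance Briefing has no further overlaps.
Planning Call starts after Research Briefing ends, so Research Briefing has no further overlaps.
Sprint Call starts before Planning Call ends → Planning Call and Sprint Call overlap.
Outreach Workshop starts exactly when Planning Call ends (back-to-back, no overlap), so Planning Call has no further overlaps.
Outreach Workshop starts before Sprint Call ends → Sprint Call and Outreach Workshop overlap.
Vendor Demo starts after Sprint Call ends, so Sprint Call has no further overlaps.
Vendor Demo starts after Outreach Workshop ends, so Outreach Workshop has no further overlaps.
Roadmap Check-in starts after Vendor Demo ends, so Vendor Demo has no further overlaps.
Vendor Session starts exactly when Roadmap Check-in ends (back-to-back, no overlap).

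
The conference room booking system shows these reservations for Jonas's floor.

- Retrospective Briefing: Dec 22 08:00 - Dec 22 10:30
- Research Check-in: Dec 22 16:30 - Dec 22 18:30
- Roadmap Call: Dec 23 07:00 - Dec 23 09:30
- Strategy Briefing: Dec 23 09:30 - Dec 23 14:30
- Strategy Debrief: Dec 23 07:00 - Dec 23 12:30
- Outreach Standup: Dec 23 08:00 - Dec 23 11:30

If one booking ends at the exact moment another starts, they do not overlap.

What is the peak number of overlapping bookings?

Sort all start/end points and keep a running count:
Dec 22 08:00 start Retrospective Briefing → 1
Dec 22 10:30 end Retrospective Briefing → 0
Dec 22 16:30 start Research Check-in → 1
Dec 22 18:30 end Research Check-in → 0
Dec 23 07:00 start Roadmap Call → 1
Dec 23 07:00 start Strategy Debrief → 2
Dec 23 08:00 start Outreach Standup → 3
Dec 23 09:30 end Roadmap Call → 2
Dec 23 09:30 start Strategy Briefing → 3
Dec 23 11:30 end Outreach Standup → 2
Dec 23 12:30 end Strategy Debrief → 1
Dec 23 14:30 end Strategy Briefing → 0
Peak is 3, at Dec 23 08:00 (Outreach Standup, Roadmap Call, Strategy Debrief).

3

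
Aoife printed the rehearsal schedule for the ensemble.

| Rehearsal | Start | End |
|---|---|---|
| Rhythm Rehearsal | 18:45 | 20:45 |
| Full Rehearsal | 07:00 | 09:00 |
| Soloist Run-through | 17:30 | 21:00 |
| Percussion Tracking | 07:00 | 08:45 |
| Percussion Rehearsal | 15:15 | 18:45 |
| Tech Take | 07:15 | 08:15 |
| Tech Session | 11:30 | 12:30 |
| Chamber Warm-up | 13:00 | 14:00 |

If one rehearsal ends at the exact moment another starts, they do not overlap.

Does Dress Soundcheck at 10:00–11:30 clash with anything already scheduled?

No — it doesn't clash with anything

Percussion Tracking: ends 08:45 at or before Dress Soundcheck starts 10:00 → clear.
Full Rehearsal: ends 09:00 at or before Dress Soundcheck starts 10:00 → clear.
Tech Take: ends 08:15 at or before Dress Soundcheck starts 10:00 → clear.
Tech Session: starts 11:30 at or after Dress Soundcheck ends 11:30 → clear.
Chamber Warm-up: starts 13:00 at or after Dress Soundcheck ends 11:30 → clear.
Percussion Rehearsal: starts 15:15 at or after Dress Soundcheck ends 11:30 → clear.
Soloist Run-through: starts 17:30 at or after Dress Soundcheck ends 11:30 → clear.
Rhythm Rehearsal: starts 18:45 at or after Dress Soundcheck ends 11:30 → clear.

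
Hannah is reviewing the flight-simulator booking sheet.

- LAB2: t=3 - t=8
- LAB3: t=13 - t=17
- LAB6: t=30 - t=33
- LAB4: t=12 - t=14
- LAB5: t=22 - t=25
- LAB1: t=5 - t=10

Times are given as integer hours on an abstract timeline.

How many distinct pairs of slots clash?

Check each pair: they overlap iff neither finishes before the other starts.
Sorted by start: LAB2, LAB1, LAB4, LAB3, LAB5, LAB6.
LAB1 starts before LAB2 ends → LAB2 and LAB1 overlap.
LAB4 starts after LAB2 ends; LAB2 is clear from here.
LAB4 starts after LAB1 ends; LAB1 is clear from here.
LAB3 starts before LAB4 ends → LAB4 and LAB3 overlap.
LAB5 starts after LAB4 ends; LAB4 is clear from here.
LAB5 starts after LAB3 ends; LAB3 is clear from here.
LAB6 starts after LAB5 ends.
Overlapping pairs: LAB1 & LAB2, LAB3 & LAB4 — 2 in total.

2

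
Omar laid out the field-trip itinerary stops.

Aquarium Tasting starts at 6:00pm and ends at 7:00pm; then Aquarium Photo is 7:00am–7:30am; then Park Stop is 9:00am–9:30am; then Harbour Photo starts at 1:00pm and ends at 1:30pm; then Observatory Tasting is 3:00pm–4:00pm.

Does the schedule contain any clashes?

Two intervals overlap when each starts before the other ends.
Sorted by start: Aquarium Photo, Park Stop, Harbour Photo, Observatory Tasting, Aquarium Tasting.
Park Stop starts after Aquarium Photo ends, so Aquarium Photo has no further overlaps.
Harbour Photo starts after Park Stop ends, so Park Stop has no further overlaps.
Observatory Tasting starts after Harbour Photo ends, so Harbour Photo has no further overlaps.
Aquarium Tasting starts after Observatory Tasting ends.
Every pair is clear; the schedule has no overlaps.

No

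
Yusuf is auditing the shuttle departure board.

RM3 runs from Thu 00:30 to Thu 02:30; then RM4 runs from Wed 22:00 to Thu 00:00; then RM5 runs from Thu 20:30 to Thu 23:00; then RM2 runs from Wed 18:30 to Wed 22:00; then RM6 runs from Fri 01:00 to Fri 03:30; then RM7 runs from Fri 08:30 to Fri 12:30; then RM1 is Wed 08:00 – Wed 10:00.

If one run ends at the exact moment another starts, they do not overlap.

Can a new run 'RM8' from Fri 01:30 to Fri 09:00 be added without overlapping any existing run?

RM1: ends Wed 10:00 at or before RM8 starts Fri 01:30 → clear.
RM2: ends Wed 22:00 at or before RM8 starts Fri 01:30 → clear.
RM4: ends Thu 00:00 at or before RM8 starts Fri 01:30 → clear.
RM3: ends Thu 02:30 at or before RM8 starts Fri 01:30 → clear.
RM5: ends Thu 23:00 at or before RM8 starts Fri 01:30 → clear.
RM6: starts Fri 01:00 before RM8 ends Fri 09:00, and ends Fri 03:30 after RM8 starts Fri 01:30 → overlap.
RM7: starts Fri 08:30 before RM8 ends Fri 09:00, and ends Fri 12:30 after RM8 starts Fri 01:30 → overlap.
RM8 overlaps RM6, RM7.

No — it overlaps RM6, RM7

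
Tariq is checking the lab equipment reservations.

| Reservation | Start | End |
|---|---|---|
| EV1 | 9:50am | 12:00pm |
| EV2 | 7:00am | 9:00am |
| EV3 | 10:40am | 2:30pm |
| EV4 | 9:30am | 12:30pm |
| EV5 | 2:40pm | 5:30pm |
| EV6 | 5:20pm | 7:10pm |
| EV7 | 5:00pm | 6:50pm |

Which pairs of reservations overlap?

EV1 & EV3, EV1 & EV4, EV3 & EV4, EV5 & EV6, EV5 & EV7, EV6 & EV7

Sorted by start: EV2, EV4, EV1, EV3, EV5, EV7, EV6.
EV4 starts after EV2 ends; EV2 is clear from here.
EV1 starts before EV4 ends → EV4 and EV1 overlap.
EV3 starts before EV4 ends → EV4 and EV3 overlap.
EV5 starts after EV4 ends; EV4 is clear from here.
EV3 starts before EV1 ends → EV1 and EV3 overlap.
EV5 starts after EV1 ends; EV1 is clear from here.
EV5 starts after EV3 ends; EV3 is clear from here.
EV7 starts before EV5 ends → EV5 and EV7 overlap.
EV6 starts before EV5 ends → EV5 and EV6 overlap.
EV6 starts before EV7 ends → EV7 and EV6 overlap.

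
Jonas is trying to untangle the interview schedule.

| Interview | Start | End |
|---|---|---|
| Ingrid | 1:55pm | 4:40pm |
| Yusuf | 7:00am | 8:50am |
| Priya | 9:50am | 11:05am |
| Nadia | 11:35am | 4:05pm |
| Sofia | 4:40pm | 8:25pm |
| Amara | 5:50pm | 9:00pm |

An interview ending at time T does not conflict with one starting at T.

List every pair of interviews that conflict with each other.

Sorted by start: Yusuf, Priya, Nadia, Ingrid, Sofia, Amara.
Priya starts after Yusuf ends — done with Yusuf.
Nadia starts after Priya ends — done with Priya.
Ingrid starts before Nadia ends → Nadia and Ingrid overlap.
Sofia starts after Nadia ends — done with Nadia.
Sofia starts exactly when Ingrid ends (back-to-back, no overlap) — done with Ingrid.
Amara starts before Sofia ends → Sofia and Amara overlap.

Amara & Sofia, Ingrid & Nadia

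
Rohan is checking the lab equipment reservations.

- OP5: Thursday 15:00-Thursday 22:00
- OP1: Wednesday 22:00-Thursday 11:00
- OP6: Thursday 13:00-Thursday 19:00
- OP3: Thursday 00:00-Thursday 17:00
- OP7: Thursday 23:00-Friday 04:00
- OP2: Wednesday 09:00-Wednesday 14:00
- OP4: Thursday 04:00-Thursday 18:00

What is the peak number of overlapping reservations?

Sort all start/end points and keep a running count:
Wednesday 09:00 start OP2 → 1
Wednesday 14:00 end OP2 → 0
Wednesday 22:00 start OP1 → 1
Thursday 00:00 start OP3 → 2
Thursday 04:00 start OP4 → 3
Thursday 11:00 end OP1 → 2
Thursday 13:00 start OP6 → 3
Thursday 15:00 start OP5 → 4
Thursday 17:00 end OP3 → 3
Thursday 18:00 end OP4 → 2
Thursday 19:00 end OP6 → 1
Thursday 22:00 end OP5 → 0
Thursday 23:00 start OP7 → 1
Friday 04:00 end OP7 → 0
Peak is 4, at Thursday 15:00 (OP3, OP4, OP5, OP6).

4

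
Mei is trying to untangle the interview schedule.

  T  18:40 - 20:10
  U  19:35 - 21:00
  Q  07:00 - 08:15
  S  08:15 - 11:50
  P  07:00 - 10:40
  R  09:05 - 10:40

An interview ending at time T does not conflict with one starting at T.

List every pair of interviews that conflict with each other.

Sorted by start: P, Q, S, R, T, U.
Q starts before P ends → P and Q overlap.
S starts before P ends → P and S overlap.
R starts before P ends → P and R overlap.
T starts after P ends — done with P.
S starts exactly when Q ends (back-to-back, no overlap) — done with Q.
R starts before S ends → S and R overlap.
T starts after S ends — done with S.
T starts after R ends — done with R.
U starts before T ends → T and U overlap.

P & Q, P & R, P & S, R & S, T & U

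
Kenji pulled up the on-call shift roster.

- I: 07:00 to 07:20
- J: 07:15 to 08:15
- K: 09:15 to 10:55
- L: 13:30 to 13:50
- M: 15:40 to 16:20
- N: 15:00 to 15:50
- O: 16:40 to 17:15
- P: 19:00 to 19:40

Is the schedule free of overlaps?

Sorted by start: I, J, K, L, N, M, O, P.
J starts before I ends → I and J overlap.
That's a conflict, so the schedule is not conflict-free.

No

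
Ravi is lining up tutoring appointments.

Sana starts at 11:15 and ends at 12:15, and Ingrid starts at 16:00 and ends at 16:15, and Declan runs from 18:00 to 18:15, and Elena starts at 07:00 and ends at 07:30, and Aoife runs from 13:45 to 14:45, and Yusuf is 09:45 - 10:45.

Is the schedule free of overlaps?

Two intervals overlap when each starts before the other ends.
Sorted by start: Elena, Yusuf, Sana, Aoife, Ingrid, Declan.
Yusuf starts after Elena ends; Elena is clear from here.
Sana starts after Yusuf ends; Yusuf is clear from here.
Aoife starts after Sana ends; Sana is clear from here.
Ingrid starts after Aoife ends; Aoife is clear from here.
Declan starts after Ingrid ends.
Every pair is clear; the schedule has no overlaps.

Yes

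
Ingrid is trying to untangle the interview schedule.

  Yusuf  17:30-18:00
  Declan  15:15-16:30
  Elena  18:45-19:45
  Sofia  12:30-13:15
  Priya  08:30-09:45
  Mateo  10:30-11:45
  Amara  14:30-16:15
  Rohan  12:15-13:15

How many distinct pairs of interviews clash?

Sorted by start: Priya, Mateo, Rohan, Sofia, Amara, Declan, Yusuf, Elena.
Mateo starts after Priya ends, so nothing later overlaps Priya either.
Rohan starts after Mateo ends, so nothing later overlaps Mateo either.
Sofia starts before Rohan ends → Rohan and Sofia overlap.
Amara starts after Rohan ends, so nothing later overlaps Rohan either.
Amara starts after Sofia ends, so nothing later overlaps Sofia either.
Declan starts before Amara ends → Amara and Declan overlap.
Yusuf starts after Amara ends, so nothing later overlaps Amara either.
Yusuf starts after Declan ends, so nothing later overlaps Declan either.
Elena starts after Yusuf ends.
Overlapping pairs: Amara & Declan, Rohan & Sofia — 2 in total.

2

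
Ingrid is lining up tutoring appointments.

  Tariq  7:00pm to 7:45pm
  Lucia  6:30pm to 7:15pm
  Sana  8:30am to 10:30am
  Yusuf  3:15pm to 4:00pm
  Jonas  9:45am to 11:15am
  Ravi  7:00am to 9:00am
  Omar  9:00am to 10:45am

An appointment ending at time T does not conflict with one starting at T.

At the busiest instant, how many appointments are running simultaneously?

3

Walk through starts and ends in time order (an end at T is processed before a start at T):
7:00am start Ravi → 1
8:30am start Sana → 2
9:00am end Ravi → 1
9:00am start Omar → 2
9:45am start Jonas → 3
10:30am end Sana → 2
10:45am end Omar → 1
11:15am end Jonas → 0
3:15pm start Yusuf → 1
4:00pm end Yusuf → 0
6:30pm start Lucia → 1
7:00pm start Tariq → 2
7:15pm end Lucia → 1
7:45pm end Tariq → 0
Peak is 3, at 9:45am (Jonas, Omar, Sana).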